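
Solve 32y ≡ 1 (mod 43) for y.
32^(-1) ≡ 39 (mod 43). Verification: 32 × 39 = 1248 ≡ 1 (mod 43)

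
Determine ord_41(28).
Powers of 28 mod 41: 28^1≡28, 28^2≡5, 28^3≡17, 28^4≡25, 28^5≡3, 28^6≡2, 28^7≡15, 28^8≡10, 28^9≡34, 28^10≡9, 28^11≡6, 28^12≡4, 28^13≡30, 28^14≡20, 28^15≡27, 28^16≡18, 28^17≡12, 28^18≡8, 28^19≡19, 28^20≡40, 28^21≡13, 28^22≡36, 28^23≡24, 28^24≡16, 28^25≡38, 28^26≡39, 28^27≡26, 28^28≡31, 28^29≡7, 28^30≡32, 28^31≡35, 28^32≡37, 28^33≡11, 28^34≡21, 28^35≡14, 28^36≡23, 28^37≡29, 28^38≡33, 28^39≡22, 28^40≡1. Order = 40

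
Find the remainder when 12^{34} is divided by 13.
By Fermat: 12^{12} ≡ 1 (mod 13). 34 = 2×12 + 10. So 12^{34} ≡ 12^{10} ≡ 1 (mod 13)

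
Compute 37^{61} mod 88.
37

Using successive squaring:
Binary expansion of 61: 111101
Powers of 37 mod 88 (each is the square of the previous):
  37^1 ≡ 37 (mod 88)
  37^2 ≡ 37² = 1369 ≡ 49 (mod 88)
  37^4 ≡ 49² = 2401 ≡ 25 (mod 88)
  37^8 ≡ 25² = 625 ≡ 9 (mod 88)
  37^16 ≡ 9² = 81 ≡ 81 (mod 88)
  37^32 ≡ 81² = 6561 ≡ 49 (mod 88)
61 = 32 + 16 + 8 + 4 + 1, so 37^61 = 37^32 × 37^16 × 37^8 × 37^4 × 37^1 ≡ 49 × 81 × 9 × 25 × 37 (mod 88)
Multiplying step by step:
  49 × 81 = 3969 ≡ 9 (mod 88)
  9 × 9 = 81 ≡ 81 (mod 88)
  81 × 25 = 2025 ≡ 1 (mod 88)
  1 × 37 = 37 ≡ 37 (mod 88)
Result: 37^61 ≡ 37 (mod 88)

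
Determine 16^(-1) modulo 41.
16^(-1) ≡ 18 (mod 41). Verification: 16 × 18 = 288 ≡ 1 (mod 41)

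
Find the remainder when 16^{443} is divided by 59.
By Fermat: 16^{58} ≡ 1 (mod 59). 443 = 7×58 + 37. So 16^{443} ≡ 16^{37} ≡ 51 (mod 59)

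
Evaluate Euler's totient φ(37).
36

Prime factorization: 37 = 37
Using the formula φ(n) = n × Π(1 - 1/p) for each prime factor p:
φ(37) = 37 × (1 - 1/37)
φ(37) = 36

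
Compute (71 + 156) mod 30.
17

(71 + 156) = 227
227 mod 30 = 17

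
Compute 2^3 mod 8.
3 = 2 + 1 (binary 11). Repeated squaring mod 8: 2^1 ≡ 2; 2^2 ≡ 2² = 4 ≡ 4. Multiply: 2^3 = 2^2 × 2^1 ≡ 4 × 2 (mod 8): 4 × 2 = 8 ≡ 0. So 2^3 ≡ 0 (mod 8).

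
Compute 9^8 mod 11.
8 = 8 (binary 1000). Repeated squaring mod 11: 9^1 ≡ 9; 9^2 ≡ 9² = 81 ≡ 4; 9^4 ≡ 4² = 16 ≡ 5; 9^8 ≡ 5² = 25 ≡ 3. So 9^8 ≡ 3 (mod 11).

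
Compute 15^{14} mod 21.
15

Using successive squaring:
Binary expansion of 14: 1110
Powers of 15 mod 21 (each is the square of the previous):
  15^1 ≡ 15 (mod 21)
  15^2 ≡ 15² = 225 ≡ 15 (mod 21)
  15^4 ≡ 15² = 225 ≡ 15 (mod 21)
  15^8 ≡ 15² = 225 ≡ 15 (mod 21)
14 = 8 + 4 + 2, so 15^14 = 15^8 × 15^4 × 15^2 ≡ 15 × 15 × 15 (mod 21)
Multiplying step by step:
  15 × 15 = 225 ≡ 15 (mod 21)
  15 × 15 = 225 ≡ 15 (mod 21)
Result: 15^14 ≡ 15 (mod 21)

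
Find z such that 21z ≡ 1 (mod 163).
21^(-1) ≡ 132 (mod 163). Verification: 21 × 132 = 2772 ≡ 1 (mod 163)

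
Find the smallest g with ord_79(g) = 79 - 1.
p - 1 = 78 has prime divisors 2, 3, 13. h is a primitive root mod 79 iff h^(78/q) ≢ 1 (mod 79) for each such q.
h = 2: 2^39 ≡ 1, 2^26 ≡ 23, 2^6 ≡ 64 (mod 79); 2^39 ≡ 1, so not a primitive root.
h = 3: 3^39 ≡ 78, 3^26 ≡ 23, 3^6 ≡ 18 (mod 79); none is 1, so 3 has order 78 and is a primitive root.
The smallest primitive root mod 79 is g = 3.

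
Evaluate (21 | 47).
(21/47) = 21^{23} mod 47 = 1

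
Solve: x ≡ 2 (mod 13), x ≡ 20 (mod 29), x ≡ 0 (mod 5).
M = 13 × 29 × 5 = 1885. M₁ = 145, y₁ ≡ 7 (mod 13). M₂ = 65, y₂ ≡ 25 (mod 29). M₃ = 377, y₃ ≡ 3 (mod 5). x = 2×145×7 + 20×65×25 + 0×377×3 ≡ 600 (mod 1885)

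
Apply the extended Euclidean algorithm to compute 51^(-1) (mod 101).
Extended GCD: 51(2) + 101(-1) = 1. So 51^(-1) ≡ 2 ≡ 2 (mod 101). Verify: 51 × 2 = 102 ≡ 1 (mod 101)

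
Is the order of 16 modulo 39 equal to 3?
Yes, ord_39(16) = 3.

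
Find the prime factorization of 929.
929

Divide by primes starting from smallest:
929 ÷ 929 = 1

929 = 929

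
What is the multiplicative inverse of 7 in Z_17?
5

Using Extended Euclidean Algorithm:
gcd(7, 17) = 1
Bezout coefficients: 7 × 5 + 17 × -2 = 1
So 7 × 5 ≡ 1 (mod 17)
The inverse is 5 mod 17 = 5
Verification: 7 × 5 = 35 = 2 × 17 + 1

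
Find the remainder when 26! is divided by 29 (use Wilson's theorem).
(28)! = (26)! × (27) × (28) ≡ -1 (mod 29). So (26)! ≡ -1 × [(28)(27)]^(-1) ≡ 14 (mod 29)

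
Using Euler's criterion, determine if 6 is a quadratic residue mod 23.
By Euler's criterion: 6^{11} ≡ 1 (mod 23). Since this equals 1, 6 is a QR.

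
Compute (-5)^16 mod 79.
Using repeated squaring. (-5) ≡ 74 (mod 79). 16 = 16 (binary 10000). Repeated squaring mod 79: 74^1 ≡ 74; 74^2 ≡ 74² = 5476 ≡ 25; 74^4 ≡ 25² = 625 ≡ 72; 74^8 ≡ 72² = 5184 ≡ 49; 74^16 ≡ 49² = 2401 ≡ 31. So (-5)^16 ≡ 31 (mod 79).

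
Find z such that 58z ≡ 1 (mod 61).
58^(-1) ≡ 20 (mod 61). Verification: 58 × 20 = 1160 ≡ 1 (mod 61)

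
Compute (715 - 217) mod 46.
38

(715 - 217) = 498
498 mod 46 = 38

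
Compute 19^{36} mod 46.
41

Using successive squaring:
Binary expansion of 36: 100100
Powers of 19 mod 46 (each is the square of the previous):
  19^1 ≡ 19 (mod 46)
  19^2 ≡ 19² = 361 ≡ 39 (mod 46)
  19^4 ≡ 39² = 1521 ≡ 3 (mod 46)
  19^8 ≡ 3² = 9 ≡ 9 (mod 46)
  19^16 ≡ 9² = 81 ≡ 35 (mod 46)
  19^32 ≡ 35² = 1225 ≡ 29 (mod 46)
36 = 32 + 4, so 19^36 = 19^32 × 19^4 ≡ 29 × 3 (mod 46)
Multiplying step by step:
  29 × 3 = 87 ≡ 41 (mod 46)
Result: 19^36 ≡ 41 (mod 46)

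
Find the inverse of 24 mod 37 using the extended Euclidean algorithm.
Extended GCD: 24(17) + 37(-11) = 1. So 24^(-1) ≡ 17 ≡ 17 (mod 37). Verify: 24 × 17 = 408 ≡ 1 (mod 37)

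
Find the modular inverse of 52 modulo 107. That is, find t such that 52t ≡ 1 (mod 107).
35

Using Extended Euclidean Algorithm:
gcd(52, 107) = 1
Bezout coefficients: 52 × 35 + 107 × -17 = 1
So 52 × 35 ≡ 1 (mod 107)
The inverse is 35 mod 107 = 35
Verification: 52 × 35 = 1820 = 17 × 107 + 1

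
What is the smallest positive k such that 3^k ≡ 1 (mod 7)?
Powers of 3 mod 7: 3^1≡3, 3^2≡2, 3^3≡6, 3^4≡4, 3^5≡5, 3^6≡1. Order = 6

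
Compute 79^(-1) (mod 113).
79^(-1) ≡ 103 (mod 113). Verification: 79 × 103 = 8137 ≡ 1 (mod 113)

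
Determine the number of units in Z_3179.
2720

Prime factorization: 3179 = 11 × 17^2
Using the formula φ(n) = n × Π(1 - 1/p) for each prime factor p:
φ(3179) = 3179 × (1 - 1/11) × (1 - 1/17)
φ(3179) = 2720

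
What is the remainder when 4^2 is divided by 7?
2 = 2 (binary 10). Repeated squaring mod 7: 4^1 ≡ 4; 4^2 ≡ 4² = 16 ≡ 2. So 4^2 ≡ 2 (mod 7).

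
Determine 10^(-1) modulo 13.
10^(-1) ≡ 4 (mod 13). Verification: 10 × 4 = 40 ≡ 1 (mod 13)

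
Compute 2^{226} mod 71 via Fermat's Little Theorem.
3

By Fermat's Little Theorem, a^(p-1) ≡ 1 (mod p) for prime p and gcd(a, p) = 1
Here p = 71, so 2^70 ≡ 1 (mod 71)
We can reduce the exponent: 226 mod 70 = 16
So 2^226 ≡ 2^16 (mod 71)
Computing: 2^16 mod 71 = 3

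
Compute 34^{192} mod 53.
42

Using successive squaring:
Binary expansion of 192: 11000000
Powers of 34 mod 53 (each is the square of the previous):
  34^1 ≡ 34 (mod 53)
  34^2 ≡ 34² = 1156 ≡ 43 (mod 53)
  34^4 ≡ 43² = 1849 ≡ 47 (mod 53)
  34^8 ≡ 47² = 2209 ≡ 36 (mod 53)
  34^16 ≡ 36² = 1296 ≡ 24 (mod 53)
  34^32 ≡ 24² = 576 ≡ 46 (mod 53)
  34^64 ≡ 46² = 2116 ≡ 49 (mod 53)
  34^128 ≡ 49² = 2401 ≡ 16 (mod 53)
192 = 128 + 64, so 34^192 = 34^128 × 34^64 ≡ 16 × 49 (mod 53)
Multiplying step by step:
  16 × 49 = 784 ≡ 42 (mod 53)
Result: 34^192 ≡ 42 (mod 53)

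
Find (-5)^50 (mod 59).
Using repeated squaring. (-5) ≡ 54 (mod 59). 50 = 32 + 16 + 2 (binary 110010). Repeated squaring mod 59: 54^1 ≡ 54; 54^2 ≡ 54² = 2916 ≡ 25; 54^4 ≡ 25² = 625 ≡ 35; 54^8 ≡ 35² = 1225 ≡ 45; 54^16 ≡ 45² = 2025 ≡ 19; 54^32 ≡ 19² = 361 ≡ 7. Multiply: (-5)^50 ≡ 54^32 × 54^16 × 54^2 ≡ 7 × 19 × 25 (mod 59): 7 × 19 = 133 ≡ 15; 15 × 25 = 375 ≡ 21. So (-5)^50 ≡ 21 (mod 59).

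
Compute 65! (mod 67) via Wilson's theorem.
(66)! = (65)! × (66) ≡ -1 (mod 67). So (65)! ≡ -1 × (66)^(-1) ≡ (-1)×(-1) = 1 (mod 67)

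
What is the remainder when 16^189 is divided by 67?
Using Fermat: 16^{66} ≡ 1 (mod 67). 189 ≡ 57 (mod 66). So 16^{189} ≡ 16^{57} ≡ 25 (mod 67)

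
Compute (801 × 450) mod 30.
0

(801 × 450) = 360450
360450 mod 30 = 0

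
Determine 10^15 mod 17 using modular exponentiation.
Using repeated squaring. 15 = 8 + 4 + 2 + 1 (binary 1111). Repeated squaring mod 17: 10^1 ≡ 10; 10^2 ≡ 10² = 100 ≡ 15; 10^4 ≡ 15² = 225 ≡ 4; 10^8 ≡ 4² = 16 ≡ 16. Multiply: 10^15 = 10^8 × 10^4 × 10^2 × 10^1 ≡ 16 × 4 × 15 × 10 (mod 17): 16 × 4 = 64 ≡ 13; 13 × 15 = 195 ≡ 8; 8 × 10 = 80 ≡ 12. So 10^15 ≡ 12 (mod 17).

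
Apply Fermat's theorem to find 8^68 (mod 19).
By Fermat: 8^{18} ≡ 1 (mod 19). 68 = 3×18 + 14. So 8^{68} ≡ 8^{14} ≡ 7 (mod 19)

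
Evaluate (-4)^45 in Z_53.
Using repeated squaring. (-4) ≡ 49 (mod 53). 45 = 32 + 8 + 4 + 1 (binary 101101). Repeated squaring mod 53: 49^1 ≡ 49; 49^2 ≡ 49² = 2401 ≡ 16; 49^4 ≡ 16² = 256 ≡ 44; 49^8 ≡ 44² = 1936 ≡ 28; 49^16 ≡ 28² = 784 ≡ 42; 49^32 ≡ 42² = 1764 ≡ 15. Multiply: (-4)^45 ≡ 49^32 × 49^8 × 49^4 × 49^1 ≡ 15 × 28 × 44 × 49 (mod 53): 15 × 28 = 420 ≡ 49; 49 × 44 = 2156 ≡ 36; 36 × 49 = 1764 ≡ 15. So (-4)^45 ≡ 15 (mod 53).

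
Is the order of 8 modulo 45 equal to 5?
No, the actual order is 4, not 5.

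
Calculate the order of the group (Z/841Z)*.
812

Prime factorization: 841 = 29^2
Using the formula φ(n) = n × Π(1 - 1/p) for each prime factor p:
φ(841) = 841 × (1 - 1/29)
φ(841) = 812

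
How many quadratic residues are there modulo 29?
For prime 29, there are (p-1)/2 = (29-1)/2 = 14 quadratic residues (excluding 0).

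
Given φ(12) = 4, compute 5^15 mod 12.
By Euler: 5^{4} ≡ 1 (mod 12) since gcd(5, 12) = 1. 15 = 3×4 + 3. So 5^{15} ≡ 5^{3} ≡ 5 (mod 12)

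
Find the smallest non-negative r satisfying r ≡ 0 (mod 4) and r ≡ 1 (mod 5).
M = 4 × 5 = 20. M₁ = 5, y₁ ≡ 1 (mod 4). M₂ = 4, y₂ ≡ 4 (mod 5). r = 0×5×1 + 1×4×4 ≡ 16 (mod 20)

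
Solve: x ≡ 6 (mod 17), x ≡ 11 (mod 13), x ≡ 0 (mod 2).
M = 17 × 13 × 2 = 442. M₁ = 26, y₁ ≡ 2 (mod 17). M₂ = 34, y₂ ≡ 5 (mod 13). M₃ = 221, y₃ ≡ 1 (mod 2). x = 6×26×2 + 11×34×5 + 0×221×1 ≡ 414 (mod 442)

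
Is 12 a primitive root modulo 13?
No

To verify, check if 12^(12/q) ≢ 1 (mod 13) for each prime divisor q of 12
Divisors of 12 = 12: [1, 2, 3, 4, 6, 12]
  12^(12/2) = 12^6 ≡ 1 (mod 13)
  12^(12/3) = 12^4 ≡ 1 (mod 13)
Conclusion: 12 is not a primitive root modulo 13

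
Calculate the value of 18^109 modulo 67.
Using Fermat: 18^{66} ≡ 1 (mod 67). 109 ≡ 43 (mod 66). So 18^{109} ≡ 18^{43} ≡ 50 (mod 67)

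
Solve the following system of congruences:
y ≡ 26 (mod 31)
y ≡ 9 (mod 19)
522

Using the Chinese Remainder Theorem:
M = product of moduli = 589
For equation 1: M_1 = 19, 19 ≡ 19 (mod 31), inverse of 19 mod 31 is 18 (check: 19 × 18 = 342 ≡ 1 (mod 31))
For equation 2: M_2 = 31, 31 ≡ 12 (mod 19), inverse of 31 mod 19 is 8 (check: 12 × 8 = 96 ≡ 1 (mod 19))
Combine: y ≡ Σ r_i×M_i×(M_i⁻¹ mod m_i) = 26×19×18 + 9×31×8 = 8892 + 2232 = 11124
11124 mod 589 = 522
y ≡ 522 (mod 589)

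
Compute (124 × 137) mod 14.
6

(124 × 137) = 16988
16988 mod 14 = 6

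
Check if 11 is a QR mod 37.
By Euler's criterion: 11^{18} ≡ 1 (mod 37). Since this equals 1, 11 is a QR.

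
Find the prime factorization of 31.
31

Divide by primes starting from smallest:
31 ÷ 31 = 1

31 = 31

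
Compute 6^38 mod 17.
Using Fermat: 6^{16} ≡ 1 (mod 17). 38 ≡ 6 (mod 16). So 6^{38} ≡ 6^{6} ≡ 8 (mod 17)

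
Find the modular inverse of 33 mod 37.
33^(-1) ≡ 9 (mod 37). Verification: 33 × 9 = 297 ≡ 1 (mod 37)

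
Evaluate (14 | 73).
(14/73) = 14^{36} mod 73 = -1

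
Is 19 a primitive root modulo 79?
No

To verify, check if 19^(78/q) ≢ 1 (mod 79) for each prime divisor q of 78
Divisors of 78 = 78: [1, 2, 3, 6, 13, 26, 39, 78]
  19^(78/2) = 19^39 ≡ 1 (mod 79)
  19^(78/3) = 19^26 ≡ 55 (mod 79)
  19^(78/13) = 19^6 ≡ 38 (mod 79)
Conclusion: 19 is not a primitive root modulo 79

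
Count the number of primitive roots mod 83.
Number of primitive roots mod 83 = φ(82) = 40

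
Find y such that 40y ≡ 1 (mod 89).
40^(-1) ≡ 69 (mod 89). Verification: 40 × 69 = 2760 ≡ 1 (mod 89)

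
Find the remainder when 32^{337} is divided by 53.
By Fermat: 32^{52} ≡ 1 (mod 53). 337 = 6×52 + 25. So 32^{337} ≡ 32^{25} ≡ 48 (mod 53)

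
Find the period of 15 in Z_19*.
Powers of 15 mod 19: 15^1≡15, 15^2≡16, 15^3≡12, 15^4≡9, 15^5≡2, 15^6≡11, 15^7≡13, 15^8≡5, 15^9≡18, 15^10≡4, 15^11≡3, 15^12≡7, 15^13≡10, 15^14≡17, 15^15≡8, 15^16≡6, 15^17≡14, 15^18≡1. Order = 18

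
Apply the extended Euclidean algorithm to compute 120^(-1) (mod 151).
Extended GCD: 120(-39) + 151(31) = 1. So 120^(-1) ≡ 112 ≡ 112 (mod 151). Verify: 120 × 112 = 13440 ≡ 1 (mod 151)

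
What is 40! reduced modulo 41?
By Wilson's theorem, (40)! ≡ -1 ≡ 40 (mod 41)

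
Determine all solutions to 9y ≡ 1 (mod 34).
19

Since gcd(9, 34) = 1 divides 1, a solution exists.
Multiply both sides by the inverse of 9 mod 34:
  9^(-1) mod 34 = 19
  x ≡ 19 × 1 ≡ 19 ≡ 19 (mod 34)
Verification: 9 × 19 = 171 = 5 × 34 + 1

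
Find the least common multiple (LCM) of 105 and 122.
12810

First find GCD(105, 122) using the Euclidean algorithm:
105 = 0 × 122 + 105
122 = 1 × 105 + 17
105 = 6 × 17 + 3
17 = 5 × 3 + 2
3 = 1 × 2 + 1
2 = 2 × 1 + 0
GCD(105, 122) = 1

LCM formula: LCM(a, b) = (a × b) / GCD(a, b)
LCM(105, 122) = (105 × 122) / 1
LCM(105, 122) = 12810 / 1
LCM(105, 122) = 12810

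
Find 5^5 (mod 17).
5 = 4 + 1 (binary 101). Repeated squaring mod 17: 5^1 ≡ 5; 5^2 ≡ 5² = 25 ≡ 8; 5^4 ≡ 8² = 64 ≡ 13. Multiply: 5^5 = 5^4 × 5^1 ≡ 13 × 5 (mod 17): 13 × 5 = 65 ≡ 14. So 5^5 ≡ 14 (mod 17).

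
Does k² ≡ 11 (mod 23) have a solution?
By Euler's criterion: 11^{11} ≡ 22 (mod 23). Since this equals -1 (≡ 22), 11 is not a QR.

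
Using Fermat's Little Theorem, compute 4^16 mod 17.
By Fermat's Little Theorem, 4^{16} ≡ 1 (mod 17) since 17 is prime and gcd(4, 17) = 1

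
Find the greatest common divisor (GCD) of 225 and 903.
3

Using the Euclidean algorithm:
225 = 0 × 903 + 225
903 = 4 × 225 + 3
225 = 75 × 3 + 0

GCD(225, 903) = 3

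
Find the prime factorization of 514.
2 × 257

Divide by primes starting from smallest:
514 ÷ 2 = 257
257 ÷ 257 = 1

514 = 2 × 257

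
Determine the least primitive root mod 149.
p - 1 = 148 has prime divisors 2, 37. h is a primitive root mod 149 iff h^(148/q) ≢ 1 (mod 149) for each such q.
h = 2: 2^74 ≡ 148, 2^4 ≡ 16 (mod 149); none is 1, so 2 has order 148 and is a primitive root.
The smallest primitive root mod 149 is g = 2.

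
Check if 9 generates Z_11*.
p - 1 = 10 has prime divisors 2, 5. Check 9^(10/q) mod 11 for each: 9^(10/2) = 9^5 ≡ 1, 9^(10/5) = 9^2 ≡ 4 (mod 11). Since 9^5 ≡ 1 (mod 11), the order of 9 divides 5 (in fact the order is 5) ≠ 10, so it is not a primitive root.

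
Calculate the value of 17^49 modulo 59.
Using repeated squaring. 49 = 32 + 16 + 1 (binary 110001). Repeated squaring mod 59: 17^1 ≡ 17; 17^2 ≡ 17² = 289 ≡ 53; 17^4 ≡ 53² = 2809 ≡ 36; 17^8 ≡ 36² = 1296 ≡ 57; 17^16 ≡ 57² = 3249 ≡ 4; 17^32 ≡ 4² = 16 ≡ 16. Multiply: 17^49 = 17^32 × 17^16 × 17^1 ≡ 16 × 4 × 17 (mod 59): 16 × 4 = 64 ≡ 5; 5 × 17 = 85 ≡ 26. So 17^49 ≡ 26 (mod 59).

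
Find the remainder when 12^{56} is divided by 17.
By Fermat: 12^{16} ≡ 1 (mod 17). 56 = 3×16 + 8. So 12^{56} ≡ 12^{8} ≡ 16 (mod 17)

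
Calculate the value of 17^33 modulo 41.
Using repeated squaring. 33 = 32 + 1 (binary 100001). Repeated squaring mod 41: 17^1 ≡ 17; 17^2 ≡ 17² = 289 ≡ 2; 17^4 ≡ 2² = 4 ≡ 4; 17^8 ≡ 4² = 16 ≡ 16; 17^16 ≡ 16² = 256 ≡ 10; 17^32 ≡ 10² = 100 ≡ 18. Multiply: 17^33 = 17^32 × 17^1 ≡ 18 × 17 (mod 41): 18 × 17 = 306 ≡ 19. So 17^33 ≡ 19 (mod 41).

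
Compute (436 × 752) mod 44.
28

(436 × 752) = 327872
327872 mod 44 = 28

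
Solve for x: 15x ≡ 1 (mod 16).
15

Since gcd(15, 16) = 1 divides 1, a solution exists.
Multiply both sides by the inverse of 15 mod 16:
  15^(-1) mod 16 = 15
  x ≡ 15 × 1 ≡ 15 ≡ 15 (mod 16)
Verification: 15 × 15 = 225 = 14 × 16 + 1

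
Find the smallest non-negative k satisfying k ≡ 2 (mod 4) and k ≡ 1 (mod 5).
M = 4 × 5 = 20. M₁ = 5, y₁ ≡ 1 (mod 4). M₂ = 4, y₂ ≡ 4 (mod 5). k = 2×5×1 + 1×4×4 ≡ 6 (mod 20)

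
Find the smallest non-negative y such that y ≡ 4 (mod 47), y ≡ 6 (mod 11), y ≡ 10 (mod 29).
8652

Using the Chinese Remainder Theorem:
M = product of moduli = 14993
For equation 1: M_1 = 319, 319 ≡ 37 (mod 47), inverse of 319 mod 47 is 14 (check: 37 × 14 = 518 ≡ 1 (mod 47))
For equation 2: M_2 = 1363, 1363 ≡ 10 (mod 11), inverse of 1363 mod 11 is 10 (check: 10 × 10 = 100 ≡ 1 (mod 11))
For equation 3: M_3 = 517, 517 ≡ 24 (mod 29), inverse of 517 mod 29 is 23 (check: 24 × 23 = 552 ≡ 1 (mod 29))
Combine: y ≡ Σ r_i×M_i×(M_i⁻¹ mod m_i) = 4×319×14 + 6×1363×10 + 10×517×23 = 17864 + 81780 + 118910 = 218554
218554 mod 14993 = 8652
y ≡ 8652 (mod 14993)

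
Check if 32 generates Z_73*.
p - 1 = 72 has prime divisors 2, 3. Check 32^(72/q) mod 73 for each: 32^(72/2) = 32^36 ≡ 1, 32^(72/3) = 32^24 ≡ 8 (mod 73). Since 32^36 ≡ 1 (mod 73), the order of 32 divides 36 (in fact the order is 9) ≠ 72, so it is not a primitive root.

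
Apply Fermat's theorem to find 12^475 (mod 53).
By Fermat: 12^{52} ≡ 1 (mod 53). 475 ≡ 7 (mod 52). So 12^{475} ≡ 12^{7} ≡ 45 (mod 53)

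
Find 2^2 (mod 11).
2 = 2 (binary 10). Repeated squaring mod 11: 2^1 ≡ 2; 2^2 ≡ 2² = 4 ≡ 4. So 2^2 ≡ 4 (mod 11).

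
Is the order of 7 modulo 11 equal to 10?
Yes, ord_11(7) = 10.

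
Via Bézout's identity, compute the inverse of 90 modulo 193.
Extended GCD: 90(-15) + 193(7) = 1. So 90^(-1) ≡ 178 ≡ 178 (mod 193). Verify: 90 × 178 = 16020 ≡ 1 (mod 193)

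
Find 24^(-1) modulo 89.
26

Using Extended Euclidean Algorithm:
gcd(24, 89) = 1
Bezout coefficients: 24 × 26 + 89 × -7 = 1
So 24 × 26 ≡ 1 (mod 89)
The inverse is 26 mod 89 = 26
Verification: 24 × 26 = 624 = 7 × 89 + 1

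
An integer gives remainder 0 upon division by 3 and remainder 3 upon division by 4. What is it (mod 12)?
M = 3 × 4 = 12. M₁ = 4, y₁ ≡ 1 (mod 3). M₂ = 3, y₂ ≡ 3 (mod 4). m = 0×4×1 + 3×3×3 ≡ 3 (mod 12). The smallest positive such number is 3.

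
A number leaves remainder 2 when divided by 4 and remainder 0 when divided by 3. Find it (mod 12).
M = 4 × 3 = 12. M₁ = 3, y₁ ≡ 3 (mod 4). M₂ = 4, y₂ ≡ 1 (mod 3). k = 2×3×3 + 0×4×1 ≡ 6 (mod 12)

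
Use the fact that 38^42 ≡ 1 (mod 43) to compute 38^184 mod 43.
By Fermat: 38^{42} ≡ 1 (mod 43). 184 = 4×42 + 16. So 38^{184} ≡ 38^{16} ≡ 40 (mod 43)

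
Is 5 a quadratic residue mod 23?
By Euler's criterion: 5^{11} ≡ 22 (mod 23). Since this equals -1 (≡ 22), 5 is not a QR.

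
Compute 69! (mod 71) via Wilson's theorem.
(70)! = (69)! × (70) ≡ -1 (mod 71). So (69)! ≡ -1 × (70)^(-1) ≡ (-1)×(-1) = 1 (mod 71)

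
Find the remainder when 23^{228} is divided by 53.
By Fermat: 23^{52} ≡ 1 (mod 53). 228 = 4×52 + 20. So 23^{228} ≡ 23^{20} ≡ 1 (mod 53)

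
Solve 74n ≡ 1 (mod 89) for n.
83

Using Extended Euclidean Algorithm:
gcd(74, 89) = 1
Bezout coefficients: 74 × -6 + 89 × 5 = 1
So 74 × -6 ≡ 1 (mod 89)
The inverse is -6 mod 89 = 83
Verification: 74 × 83 = 6142 = 69 × 89 + 1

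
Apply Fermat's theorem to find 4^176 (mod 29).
By Fermat: 4^{28} ≡ 1 (mod 29). 176 ≡ 8 (mod 28). So 4^{176} ≡ 4^{8} ≡ 25 (mod 29)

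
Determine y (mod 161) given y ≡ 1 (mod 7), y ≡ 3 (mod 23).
141

Using the Chinese Remainder Theorem:
M = product of moduli = 161
For equation 1: M_1 = 23, 23 ≡ 2 (mod 7), inverse of 23 mod 7 is 4 (check: 2 × 4 = 8 ≡ 1 (mod 7))
For equation 2: M_2 = 7, 7 ≡ 7 (mod 23), inverse of 7 mod 23 is 10 (check: 7 × 10 = 70 ≡ 1 (mod 23))
Combine: y ≡ Σ r_i×M_i×(M_i⁻¹ mod m_i) = 1×23×4 + 3×7×10 = 92 + 210 = 302
302 mod 161 = 141
y ≡ 141 (mod 161)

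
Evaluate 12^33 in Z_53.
Using repeated squaring. 33 = 32 + 1 (binary 100001). Repeated squaring mod 53: 12^1 ≡ 12; 12^2 ≡ 12² = 144 ≡ 38; 12^4 ≡ 38² = 1444 ≡ 13; 12^8 ≡ 13² = 169 ≡ 10; 12^16 ≡ 10² = 100 ≡ 47; 12^32 ≡ 47² = 2209 ≡ 36. Multiply: 12^33 = 12^32 × 12^1 ≡ 36 × 12 (mod 53): 36 × 12 = 432 ≡ 8. So 12^33 ≡ 8 (mod 53).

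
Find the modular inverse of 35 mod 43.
35^(-1) ≡ 16 (mod 43). Verification: 35 × 16 = 560 ≡ 1 (mod 43)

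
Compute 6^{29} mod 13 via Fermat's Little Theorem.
2

By Fermat's Little Theorem, a^(p-1) ≡ 1 (mod p) for prime p and gcd(a, p) = 1
Here p = 13, so 6^12 ≡ 1 (mod 13)
We can reduce the exponent: 29 mod 12 = 5
So 6^29 ≡ 6^5 (mod 13)
Computing: 6^5 mod 13 = 2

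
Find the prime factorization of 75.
3 × 5^2

Divide by primes starting from smallest:
75 ÷ 3 = 25
25 ÷ 5 = 5
5 ÷ 5 = 1

75 = 3 × 5^2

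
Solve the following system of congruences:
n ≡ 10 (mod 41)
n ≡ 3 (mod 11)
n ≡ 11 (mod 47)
1609

Using the Chinese Remainder Theorem:
M = product of moduli = 21197
For equation 1: M_1 = 517, 517 ≡ 25 (mod 41), inverse of 517 mod 41 is 23 (check: 25 × 23 = 575 ≡ 1 (mod 41))
For equation 2: M_2 = 1927, 1927 ≡ 2 (mod 11), inverse of 1927 mod 11 is 6 (check: 2 × 6 = 12 ≡ 1 (mod 11))
For equation 3: M_3 = 451, 451 ≡ 28 (mod 47), inverse of 451 mod 47 is 42 (check: 28 × 42 = 1176 ≡ 1 (mod 47))
Combine: n ≡ Σ r_i×M_i×(M_i⁻¹ mod m_i) = 10×517×23 + 3×1927×6 + 11×451×42 = 118910 + 34686 + 208362 = 361958
361958 mod 21197 = 1609
n ≡ 1609 (mod 21197)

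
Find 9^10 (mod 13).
10 = 8 + 2 (binary 1010). Repeated squaring mod 13: 9^1 ≡ 9; 9^2 ≡ 9² = 81 ≡ 3; 9^4 ≡ 3² = 9 ≡ 9; 9^8 ≡ 9² = 81 ≡ 3. Multiply: 9^10 = 9^8 × 9^2 ≡ 3 × 3 (mod 13): 3 × 3 = 9 ≡ 9. So 9^10 ≡ 9 (mod 13).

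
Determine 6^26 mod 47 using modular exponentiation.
Using repeated squaring. 26 = 16 + 8 + 2 (binary 11010). Repeated squaring mod 47: 6^1 ≡ 6; 6^2 ≡ 6² = 36 ≡ 36; 6^4 ≡ 36² = 1296 ≡ 27; 6^8 ≡ 27² = 729 ≡ 24; 6^16 ≡ 24² = 576 ≡ 12. Multiply: 6^26 = 6^16 × 6^8 × 6^2 ≡ 12 × 24 × 36 (mod 47): 12 × 24 = 288 ≡ 6; 6 × 36 = 216 ≡ 28. So 6^26 ≡ 28 (mod 47).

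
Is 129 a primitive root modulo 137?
p - 1 = 136 has prime divisors 2, 17. Check 129^(136/q) mod 137 for each: 129^(136/2) = 129^68 ≡ 1, 129^(136/17) = 129^8 ≡ 59 (mod 137). Since 129^68 ≡ 1 (mod 137), the order of 129 divides 68 (in fact the order is 68) ≠ 136, so it is not a primitive root.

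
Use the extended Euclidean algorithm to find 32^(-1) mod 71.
Extended GCD: 32(20) + 71(-9) = 1. So 32^(-1) ≡ 20 ≡ 20 (mod 71). Verify: 32 × 20 = 640 ≡ 1 (mod 71)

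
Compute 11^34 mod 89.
Using repeated squaring. 34 = 32 + 2 (binary 100010). Repeated squaring mod 89: 11^1 ≡ 11; 11^2 ≡ 11² = 121 ≡ 32; 11^4 ≡ 32² = 1024 ≡ 45; 11^8 ≡ 45² = 2025 ≡ 67; 11^16 ≡ 67² = 4489 ≡ 39; 11^32 ≡ 39² = 1521 ≡ 8. Multiply: 11^34 = 11^32 × 11^2 ≡ 8 × 32 (mod 89): 8 × 32 = 256 ≡ 78. So 11^34 ≡ 78 (mod 89).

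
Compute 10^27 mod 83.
Using repeated squaring. 27 = 16 + 8 + 2 + 1 (binary 11011). Repeated squaring mod 83: 10^1 ≡ 10; 10^2 ≡ 10² = 100 ≡ 17; 10^4 ≡ 17² = 289 ≡ 40; 10^8 ≡ 40² = 1600 ≡ 23; 10^16 ≡ 23² = 529 ≡ 31. Multiply: 10^27 = 10^16 × 10^8 × 10^2 × 10^1 ≡ 31 × 23 × 17 × 10 (mod 83): 31 × 23 = 713 ≡ 49; 49 × 17 = 833 ≡ 3; 3 × 10 = 30 ≡ 30. So 10^27 ≡ 30 (mod 83).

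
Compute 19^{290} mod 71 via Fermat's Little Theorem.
37

By Fermat's Little Theorem, a^(p-1) ≡ 1 (mod p) for prime p and gcd(a, p) = 1
Here p = 71, so 19^70 ≡ 1 (mod 71)
We can reduce the exponent: 290 mod 70 = 10
So 19^290 ≡ 19^10 (mod 71)
Computing: 19^10 mod 71 = 37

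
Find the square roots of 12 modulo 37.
The square roots of 12 mod 37 are 7 and 30. Verify: 7² = 49 ≡ 12 (mod 37)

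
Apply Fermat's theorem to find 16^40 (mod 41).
By Fermat's Little Theorem, 16^{40} ≡ 1 (mod 41) since 41 is prime and gcd(16, 41) = 1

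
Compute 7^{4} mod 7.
0

Using successive squaring:
Binary expansion of 4: 100
Powers of 7 mod 7 (each is the square of the previous):
  7^1 ≡ 0 (mod 7)
  7^2 ≡ 0² = 0 ≡ 0 (mod 7)
  7^4 ≡ 0² = 0 ≡ 0 (mod 7)
4 is a power of 2, so 7^4 is the last square: ≡ 0 (mod 7)
Result: 7^4 ≡ 0 (mod 7)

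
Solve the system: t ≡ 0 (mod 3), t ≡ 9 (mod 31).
M = 3 × 31 = 93. M₁ = 31, y₁ ≡ 1 (mod 3). M₂ = 3, y₂ ≡ 21 (mod 31). t = 0×31×1 + 9×3×21 ≡ 9 (mod 93)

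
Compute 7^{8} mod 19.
11

Using successive squaring:
Binary expansion of 8: 1000
Powers of 7 mod 19 (each is the square of the previous):
  7^1 ≡ 7 (mod 19)
  7^2 ≡ 7² = 49 ≡ 11 (mod 19)
  7^4 ≡ 11² = 121 ≡ 7 (mod 19)
  7^8 ≡ 7² = 49 ≡ 11 (mod 19)
8 is a power of 2, so 7^8 is the last square: ≡ 11 (mod 19)
Result: 7^8 ≡ 11 (mod 19)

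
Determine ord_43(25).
Powers of 25 mod 43: 25^1≡25, 25^2≡23, 25^3≡16, 25^4≡13, 25^5≡24, 25^6≡41, 25^7≡36, 25^8≡40, 25^9≡11, 25^10≡17, 25^11≡38, 25^12≡4, 25^13≡14, 25^14≡6, 25^15≡21, 25^16≡9, 25^17≡10, 25^18≡35, 25^19≡15, 25^20≡31, 25^21≡1. Order = 21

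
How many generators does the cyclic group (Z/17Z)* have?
8

The number of primitive roots modulo p is φ(p-1) = φ(16)
φ(16) = 8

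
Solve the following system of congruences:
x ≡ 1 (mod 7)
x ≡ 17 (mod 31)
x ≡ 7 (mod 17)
1877

Using the Chinese Remainder Theorem:
M = product of moduli = 3689
For equation 1: M_1 = 527, 527 ≡ 2 (mod 7), inverse of 527 mod 7 is 4 (check: 2 × 4 = 8 ≡ 1 (mod 7))
For equation 2: M_2 = 119, 119 ≡ 26 (mod 31), inverse of 119 mod 31 is 6 (check: 26 × 6 = 156 ≡ 1 (mod 31))
For equation 3: M_3 = 217, 217 ≡ 13 (mod 17), inverse of 217 mod 17 is 4 (check: 13 × 4 = 52 ≡ 1 (mod 17))
Combine: x ≡ Σ r_i×M_i×(M_i⁻¹ mod m_i) = 1×527×4 + 17×119×6 + 7×217×4 = 2108 + 12138 + 6076 = 20322
20322 mod 3689 = 1877
x ≡ 1877 (mod 3689)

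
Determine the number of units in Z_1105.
768

Prime factorization: 1105 = 5 × 13 × 17
Using the formula φ(n) = n × Π(1 - 1/p) for each prime factor p:
φ(1105) = 1105 × (1 - 1/5) × (1 - 1/13) × (1 - 1/17)
φ(1105) = 768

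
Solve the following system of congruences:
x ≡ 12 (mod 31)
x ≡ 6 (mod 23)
167

Using the Chinese Remainder Theorem:
M = product of moduli = 713
For equation 1: M_1 = 23, 23 ≡ 23 (mod 31), inverse of 23 mod 31 is 27 (check: 23 × 27 = 621 ≡ 1 (mod 31))
For equation 2: M_2 = 31, 31 ≡ 8 (mod 23), inverse of 31 mod 23 is 3 (check: 8 × 3 = 24 ≡ 1 (mod 23))
Combine: x ≡ Σ r_i×M_i×(M_i⁻¹ mod m_i) = 12×23×27 + 6×31×3 = 7452 + 558 = 8010
8010 mod 713 = 167
x ≡ 167 (mod 713)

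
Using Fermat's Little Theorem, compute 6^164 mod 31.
By Fermat: 6^{30} ≡ 1 (mod 31). 164 ≡ 14 (mod 30). So 6^{164} ≡ 6^{14} ≡ 5 (mod 31)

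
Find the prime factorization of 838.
2 × 419

Divide by primes starting from smallest:
838 ÷ 2 = 419
419 ÷ 419 = 1

838 = 2 × 419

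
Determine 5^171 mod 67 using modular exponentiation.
Using Fermat: 5^{66} ≡ 1 (mod 67). 171 ≡ 39 (mod 66). So 5^{171} ≡ 5^{39} ≡ 53 (mod 67)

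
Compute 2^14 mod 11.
Using Fermat: 2^{10} ≡ 1 (mod 11). 14 ≡ 4 (mod 10). So 2^{14} ≡ 2^{4} ≡ 5 (mod 11)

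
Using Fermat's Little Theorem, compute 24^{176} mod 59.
45

By Fermat's Little Theorem, a^(p-1) ≡ 1 (mod p) for prime p and gcd(a, p) = 1
Here p = 59, so 24^58 ≡ 1 (mod 59)
We can reduce the exponent: 176 mod 58 = 2
So 24^176 ≡ 24^2 (mod 59)
Computing: 24^2 mod 59 = 45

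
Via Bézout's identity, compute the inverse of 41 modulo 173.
Extended GCD: 41(38) + 173(-9) = 1. So 41^(-1) ≡ 38 ≡ 38 (mod 173). Verify: 41 × 38 = 1558 ≡ 1 (mod 173)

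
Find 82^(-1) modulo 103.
49

Using Extended Euclidean Algorithm:
gcd(82, 103) = 1
Bezout coefficients: 82 × 49 + 103 × -39 = 1
So 82 × 49 ≡ 1 (mod 103)
The inverse is 49 mod 103 = 49
Verification: 82 × 49 = 4018 = 39 × 103 + 1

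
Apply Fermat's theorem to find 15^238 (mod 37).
By Fermat: 15^{36} ≡ 1 (mod 37). 238 = 6×36 + 22. So 15^{238} ≡ 15^{22} ≡ 28 (mod 37)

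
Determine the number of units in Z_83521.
78608

Prime factorization: 83521 = 17^4
Using the formula φ(n) = n × Π(1 - 1/p) for each prime factor p:
φ(83521) = 83521 × (1 - 1/17)
φ(83521) = 78608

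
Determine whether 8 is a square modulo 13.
By Euler's criterion: 8^{6} ≡ 12 (mod 13). Since this equals -1 (≡ 12), 8 is not a QR.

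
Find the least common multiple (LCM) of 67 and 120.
8040

First find GCD(67, 120) using the Euclidean algorithm:
67 = 0 × 120 + 67
120 = 1 × 67 + 53
67 = 1 × 53 + 14
53 = 3 × 14 + 11
14 = 1 × 11 + 3
11 = 3 × 3 + 2
3 = 1 × 2 + 1
2 = 2 × 1 + 0
GCD(67, 120) = 1

LCM formula: LCM(a, b) = (a × b) / GCD(a, b)
LCM(67, 120) = (67 × 120) / 1
LCM(67, 120) = 8040 / 1
LCM(67, 120) = 8040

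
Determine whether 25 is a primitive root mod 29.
p - 1 = 28 has prime divisors 2, 7. Check 25^(28/q) mod 29 for each: 25^(28/2) = 25^14 ≡ 1, 25^(28/7) = 25^4 ≡ 24 (mod 29). Since 25^14 ≡ 1 (mod 29), the order of 25 divides 14 (in fact the order is 7) ≠ 28, so it is not a primitive root.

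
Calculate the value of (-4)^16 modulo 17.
Using Fermat: (-4)^{16} ≡ 1 (mod 17). 16 ≡ 0 (mod 16). So (-4)^{16} ≡ (-4)^{0} ≡ 1 (mod 17)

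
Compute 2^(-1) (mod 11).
6

Using Extended Euclidean Algorithm:
gcd(2, 11) = 1
Bezout coefficients: 2 × -5 + 11 × 1 = 1
So 2 × -5 ≡ 1 (mod 11)
The inverse is -5 mod 11 = 6
Verification: 2 × 6 = 12 = 1 × 11 + 1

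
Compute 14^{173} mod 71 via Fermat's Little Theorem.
46

By Fermat's Little Theorem, a^(p-1) ≡ 1 (mod p) for prime p and gcd(a, p) = 1
Here p = 71, so 14^70 ≡ 1 (mod 71)
We can reduce the exponent: 173 mod 70 = 33
So 14^173 ≡ 14^33 (mod 71)
Computing: 14^33 mod 71 = 46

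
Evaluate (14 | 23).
(14/23) = 14^{11} mod 23 = -1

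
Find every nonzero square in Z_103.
QRs mod 103: {1, 2, 4, 7, 8, 9, 13, 14, 15, 16, 17, 18, 19, 23, 25, 26, 28, 29, 30, 32, 33, 34, 36, 38, 41, 46, 49, 50, 52, 55, 56, 58, 59, 60, 61, 63, 64, 66, 68, 72, 76, 79, 81, 82, 83, 91, 92, 93, 97, 98, 100}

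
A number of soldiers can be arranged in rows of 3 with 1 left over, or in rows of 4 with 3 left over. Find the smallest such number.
M = 3 × 4 = 12. M₁ = 4, y₁ ≡ 1 (mod 3). M₂ = 3, y₂ ≡ 3 (mod 4). n = 1×4×1 + 3×3×3 ≡ 7 (mod 12). The smallest positive such number is 7.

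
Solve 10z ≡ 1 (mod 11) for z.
10^(-1) ≡ 10 (mod 11). Verification: 10 × 10 = 100 ≡ 1 (mod 11)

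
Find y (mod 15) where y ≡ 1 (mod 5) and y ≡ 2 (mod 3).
M = 5 × 3 = 15. M₁ = 3, y₁ ≡ 2 (mod 5). M₂ = 5, y₂ ≡ 2 (mod 3). y = 1×3×2 + 2×5×2 ≡ 11 (mod 15)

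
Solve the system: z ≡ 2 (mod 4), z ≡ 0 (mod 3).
M = 4 × 3 = 12. M₁ = 3, y₁ ≡ 3 (mod 4). M₂ = 4, y₂ ≡ 1 (mod 3). z = 2×3×3 + 0×4×1 ≡ 6 (mod 12)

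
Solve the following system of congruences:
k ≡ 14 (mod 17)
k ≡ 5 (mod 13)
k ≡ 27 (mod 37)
915

Using the Chinese Remainder Theorem:
M = product of moduli = 8177
For equation 1: M_1 = 481, 481 ≡ 5 (mod 17), inverse of 481 mod 17 is 7 (check: 5 × 7 = 35 ≡ 1 (mod 17))
For equation 2: M_2 = 629, 629 ≡ 5 (mod 13), inverse of 629 mod 13 is 8 (check: 5 × 8 = 40 ≡ 1 (mod 13))
For equation 3: M_3 = 221, 221 ≡ 36 (mod 37), inverse of 221 mod 37 is 36 (check: 36 × 36 = 1296 ≡ 1 (mod 37))
Combine: k ≡ Σ r_i×M_i×(M_i⁻¹ mod m_i) = 14×481×7 + 5×629×8 + 27×221×36 = 47138 + 25160 + 214812 = 287110
287110 mod 8177 = 915
k ≡ 915 (mod 8177)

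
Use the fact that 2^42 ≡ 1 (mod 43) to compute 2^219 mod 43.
By Fermat: 2^{42} ≡ 1 (mod 43). 219 ≡ 9 (mod 42). So 2^{219} ≡ 2^{9} ≡ 39 (mod 43)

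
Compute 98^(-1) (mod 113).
15

Using Extended Euclidean Algorithm:
gcd(98, 113) = 1
Bezout coefficients: 98 × 15 + 113 × -13 = 1
So 98 × 15 ≡ 1 (mod 113)
The inverse is 15 mod 113 = 15
Verification: 98 × 15 = 1470 = 13 × 113 + 1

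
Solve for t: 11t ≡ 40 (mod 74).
44

Since gcd(11, 74) = 1 divides 40, a solution exists.
Multiply both sides by the inverse of 11 mod 74:
  11^(-1) mod 74 = 27
  x ≡ 27 × 40 ≡ 1080 ≡ 44 (mod 74)
Verification: 11 × 44 = 484 = 6 × 74 + 40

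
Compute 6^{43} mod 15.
6

Using successive squaring:
Binary expansion of 43: 101011
Powers of 6 mod 15 (each is the square of the previous):
  6^1 ≡ 6 (mod 15)
  6^2 ≡ 6² = 36 ≡ 6 (mod 15)
  6^4 ≡ 6² = 36 ≡ 6 (mod 15)
  6^8 ≡ 6² = 36 ≡ 6 (mod 15)
  6^16 ≡ 6² = 36 ≡ 6 (mod 15)
  6^32 ≡ 6² = 36 ≡ 6 (mod 15)
43 = 32 + 8 + 2 + 1, so 6^43 = 6^32 × 6^8 × 6^2 × 6^1 ≡ 6 × 6 × 6 × 6 (mod 15)
Multiplying step by step:
  6 × 6 = 36 ≡ 6 (mod 15)
  6 × 6 = 36 ≡ 6 (mod 15)
  6 × 6 = 36 ≡ 6 (mod 15)
Result: 6^43 ≡ 6 (mod 15)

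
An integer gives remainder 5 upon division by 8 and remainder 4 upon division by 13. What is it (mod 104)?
M = 8 × 13 = 104. M₁ = 13, y₁ ≡ 5 (mod 8). M₂ = 8, y₂ ≡ 5 (mod 13). y = 5×13×5 + 4×8×5 ≡ 69 (mod 104). The smallest positive such number is 69.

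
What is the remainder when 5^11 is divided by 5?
Using repeated squaring. 5 ≡ 0 (mod 5). 11 = 8 + 2 + 1 (binary 1011). Repeated squaring mod 5: 0^1 ≡ 0; 0^2 ≡ 0² = 0 ≡ 0; 0^4 ≡ 0² = 0 ≡ 0; 0^8 ≡ 0² = 0 ≡ 0. Multiply: 5^11 ≡ 0^8 × 0^2 × 0^1 ≡ 0 × 0 × 0 (mod 5): 0 × 0 = 0 ≡ 0; 0 × 0 = 0 ≡ 0. So 5^11 ≡ 0 (mod 5).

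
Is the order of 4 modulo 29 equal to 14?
Yes, ord_29(4) = 14.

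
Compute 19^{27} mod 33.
13

Using successive squaring:
Binary expansion of 27: 11011
Powers of 19 mod 33 (each is the square of the previous):
  19^1 ≡ 19 (mod 33)
  19^2 ≡ 19² = 361 ≡ 31 (mod 33)
  19^4 ≡ 31² = 961 ≡ 4 (mod 33)
  19^8 ≡ 4² = 16 ≡ 16 (mod 33)
  19^16 ≡ 16² = 256 ≡ 25 (mod 33)
27 = 16 + 8 + 2 + 1, so 19^27 = 19^16 × 19^8 × 19^2 × 19^1 ≡ 25 × 16 × 31 × 19 (mod 33)
Multiplying step by step:
  25 × 16 = 400 ≡ 4 (mod 33)
  4 × 31 = 124 ≡ 25 (mod 33)
  25 × 19 = 475 ≡ 13 (mod 33)
Result: 19^27 ≡ 13 (mod 33)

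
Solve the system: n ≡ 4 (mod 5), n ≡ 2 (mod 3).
M = 5 × 3 = 15. M₁ = 3, y₁ ≡ 2 (mod 5). M₂ = 5, y₂ ≡ 2 (mod 3). n = 4×3×2 + 2×5×2 ≡ 14 (mod 15)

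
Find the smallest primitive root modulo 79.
p - 1 = 78 has prime divisors 2, 3, 13. h is a primitive root mod 79 iff h^(78/q) ≢ 1 (mod 79) for each such q.
h = 2: 2^39 ≡ 1, 2^26 ≡ 23, 2^6 ≡ 64 (mod 79); 2^39 ≡ 1, so not a primitive root.
h = 3: 3^39 ≡ 78, 3^26 ≡ 23, 3^6 ≡ 18 (mod 79); none is 1, so 3 has order 78 and is a primitive root.
The smallest primitive root mod 79 is g = 3.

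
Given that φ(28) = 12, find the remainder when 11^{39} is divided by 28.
By Euler: 11^{12} ≡ 1 (mod 28) since gcd(11, 28) = 1. 39 = 3×12 + 3. So 11^{39} ≡ 11^{3} ≡ 15 (mod 28)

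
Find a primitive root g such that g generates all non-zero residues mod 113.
p - 1 = 112 has prime divisors 2, 7. h is a primitive root mod 113 iff h^(112/q) ≢ 1 (mod 113) for each such q.
h = 2: 2^56 ≡ 1, 2^16 ≡ 109 (mod 113); 2^56 ≡ 1, so not a primitive root.
h = 3: 3^56 ≡ 112, 3^16 ≡ 49 (mod 113); none is 1, so 3 has order 112 and is a primitive root.
The smallest primitive root mod 113 is g = 3.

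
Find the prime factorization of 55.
5 × 11

Divide by primes starting from smallest:
55 ÷ 5 = 11
11 ÷ 11 = 1

55 = 5 × 11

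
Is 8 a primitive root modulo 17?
No

To verify, check if 8^(16/q) ≢ 1 (mod 17) for each prime divisor q of 16
Divisors of 16 = 16: [1, 2, 4, 8, 16]
  8^(16/2) = 8^8 ≡ 1 (mod 17)
Conclusion: 8 is not a primitive root modulo 17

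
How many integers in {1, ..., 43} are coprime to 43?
42

Prime factorization: 43 = 43
Using the formula φ(n) = n × Π(1 - 1/p) for each prime factor p:
φ(43) = 43 × (1 - 1/43)
φ(43) = 42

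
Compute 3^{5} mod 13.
9

Using successive squaring:
Binary expansion of 5: 101
Powers of 3 mod 13 (each is the square of the previous):
  3^1 ≡ 3 (mod 13)
  3^2 ≡ 3² = 9 ≡ 9 (mod 13)
  3^4 ≡ 9² = 81 ≡ 3 (mod 13)
5 = 4 + 1, so 3^5 = 3^4 × 3^1 ≡ 3 × 3 (mod 13)
Multiplying step by step:
  3 × 3 = 9 ≡ 9 (mod 13)
Result: 3^5 ≡ 9 (mod 13)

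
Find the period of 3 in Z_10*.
Powers of 3 mod 10: 3^1≡3, 3^2≡9, 3^3≡7, 3^4≡1. Order = 4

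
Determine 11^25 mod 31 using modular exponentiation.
Using repeated squaring. 25 = 16 + 8 + 1 (binary 11001). Repeated squaring mod 31: 11^1 ≡ 11; 11^2 ≡ 11² = 121 ≡ 28; 11^4 ≡ 28² = 784 ≡ 9; 11^8 ≡ 9² = 81 ≡ 19; 11^16 ≡ 19² = 361 ≡ 20. Multiply: 11^25 = 11^16 × 11^8 × 11^1 ≡ 20 × 19 × 11 (mod 31): 20 × 19 = 380 ≡ 8; 8 × 11 = 88 ≡ 26. So 11^25 ≡ 26 (mod 31).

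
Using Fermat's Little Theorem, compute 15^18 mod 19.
By Fermat's Little Theorem, 15^{18} ≡ 1 (mod 19) since 19 is prime and gcd(15, 19) = 1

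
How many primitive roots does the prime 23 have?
Number of primitive roots mod 23 = φ(22) = 10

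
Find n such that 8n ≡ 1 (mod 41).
8^(-1) ≡ 36 (mod 41). Verification: 8 × 36 = 288 ≡ 1 (mod 41)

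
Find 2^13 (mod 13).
Using Fermat: 2^{12} ≡ 1 (mod 13). 13 ≡ 1 (mod 12). So 2^{13} ≡ 2^{1} ≡ 2 (mod 13)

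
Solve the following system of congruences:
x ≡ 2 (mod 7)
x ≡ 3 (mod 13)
16

Using the Chinese Remainder Theorem:
M = product of moduli = 91
For equation 1: M_1 = 13, 13 ≡ 6 (mod 7), inverse of 13 mod 7 is 6 (check: 6 × 6 = 36 ≡ 1 (mod 7))
For equation 2: M_2 = 7, 7 ≡ 7 (mod 13), inverse of 7 mod 13 is 2 (check: 7 × 2 = 14 ≡ 1 (mod 13))
Combine: x ≡ Σ r_i×M_i×(M_i⁻¹ mod m_i) = 2×13×6 + 3×7×2 = 156 + 42 = 198
198 mod 91 = 16
x ≡ 16 (mod 91)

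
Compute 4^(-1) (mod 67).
17

Using Extended Euclidean Algorithm:
gcd(4, 67) = 1
Bezout coefficients: 4 × 17 + 67 × -1 = 1
So 4 × 17 ≡ 1 (mod 67)
The inverse is 17 mod 67 = 17
Verification: 4 × 17 = 68 = 1 × 67 + 1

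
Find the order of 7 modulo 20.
Powers of 7 mod 20: 7^1≡7, 7^2≡9, 7^3≡3, 7^4≡1. Order = 4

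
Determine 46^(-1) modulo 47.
46^(-1) ≡ 46 (mod 47). Verification: 46 × 46 = 2116 ≡ 1 (mod 47)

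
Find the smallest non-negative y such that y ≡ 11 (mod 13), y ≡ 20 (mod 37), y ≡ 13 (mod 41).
9566

Using the Chinese Remainder Theorem:
M = product of moduli = 19721
For equation 1: M_1 = 1517, 1517 ≡ 9 (mod 13), inverse of 1517 mod 13 is 3 (check: 9 × 3 = 27 ≡ 1 (mod 13))
For equation 2: M_2 = 533, 533 ≡ 15 (mod 37), inverse of 533 mod 37 is 5 (check: 15 × 5 = 75 ≡ 1 (mod 37))
For equation 3: M_3 = 481, 481 ≡ 30 (mod 41), inverse of 481 mod 41 is 26 (check: 30 × 26 = 780 ≡ 1 (mod 41))
Combine: y ≡ Σ r_i×M_i×(M_i⁻¹ mod m_i) = 11×1517×3 + 20×533×5 + 13×481×26 = 50061 + 53300 + 162578 = 265939
265939 mod 19721 = 9566
y ≡ 9566 (mod 19721)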